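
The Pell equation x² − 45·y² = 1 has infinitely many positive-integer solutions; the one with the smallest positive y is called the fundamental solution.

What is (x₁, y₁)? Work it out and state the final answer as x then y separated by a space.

161 24

√45 = [6; 1,2,2,2,1,12, …], period ℓ=6 (even) → k=5
k=0  a_k=6  p_k/q_k = 6/1
…
k=2  a_k=2  p_k/q_k = 20/3
…
k=4  a_k=2  p_k/q_k = 114/17
k=5  a_k=1  p_k/q_k = 161/24
→ (161, 24).  Check: 161²=25921, 45·24²=25920, difference 1.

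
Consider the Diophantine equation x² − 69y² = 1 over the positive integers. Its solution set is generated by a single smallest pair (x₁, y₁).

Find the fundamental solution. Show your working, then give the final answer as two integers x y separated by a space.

7775 936

[8; 3,3,1,4,1,3,3,16] for √69; ℓ=8 ⇒ convergent index 7
i=0: a=8 ⇒ p=8, q=1
…
i=2: a=3 ⇒ p=83, q=10
i=3: a=1 ⇒ p=108, q=13
…
i=5: a=1 ⇒ p=623, q=75
i=6: a=3 ⇒ p=2384, q=287
i=7: a=3 ⇒ p=7775, q=936
(x₁, y₁) = (7775, 936);  7775² − 69·936² = 1 ✓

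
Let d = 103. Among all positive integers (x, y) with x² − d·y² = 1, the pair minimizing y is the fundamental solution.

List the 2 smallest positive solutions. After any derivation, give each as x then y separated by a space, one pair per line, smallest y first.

227528 22419
103537981567 10201900464

d=103: √d = [10; 6,1,2,1,1,9,1,1,2,1,6,20] (ℓ=12, even), read p_11/q_11
step 0: (10, 1)  from 10·(1,0) + (0,1)
…
step 2: (71, 7)  from 1·(61,6) + (10,1)
step 3: (203, 20)  from 2·(71,7) + (61,6)
…
step 8: (9611, 947)  from 1·(5044,497) + (4567,450)
step 9: (24266, 2391)  from 2·(9611,947) + (5044,497)
step 10: (33877, 3338)  from 1·(24266,2391) + (9611,947)
step 11: (227528, 22419)  from 6·(33877,3338) + (24266,2391)
→ (227528, 22419).  Check: 227528²=51768990784, 103·22419²=51768990783, difference 1.
n=2: (227528,22419)∘(227528,22419) = (227528·227528+103·22419·22419, 227528·22419+22419·227528) = (103537981567,10201900464)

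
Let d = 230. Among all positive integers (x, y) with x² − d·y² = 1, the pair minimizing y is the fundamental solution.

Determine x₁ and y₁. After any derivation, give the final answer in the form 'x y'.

√230 = [15; 6,30, …], period ℓ=2 (even) → k=1
i=0: a=15 ⇒ p=15, q=1
i=1: a=6 ⇒ p=91, q=6
fundamental: x₁=91, y₁=6  (since 8281 − 230·36 = 1)

91 6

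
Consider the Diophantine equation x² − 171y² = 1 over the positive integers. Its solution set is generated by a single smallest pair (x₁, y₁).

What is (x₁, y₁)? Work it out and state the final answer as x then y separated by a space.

170 13

√171 = [13; 13,26, …], period ℓ=2 (even) → k=1
k=0  a_k=13  p_k/q_k = 13/1
k=1  a_k=13  p_k/q_k = 170/13
→ (170, 13).  Check: 170²=28900, 171·13²=28899, difference 1.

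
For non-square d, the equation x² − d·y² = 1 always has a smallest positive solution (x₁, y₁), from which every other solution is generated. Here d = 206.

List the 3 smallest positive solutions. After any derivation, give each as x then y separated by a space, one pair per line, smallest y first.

[14; 2,1,5,14,5,1,2,28] for √206; ℓ=8 ⇒ convergent index 7
step 0: (14, 1)  from 14·(1,0) + (0,1)
step 1: (29, 2)  from 2·(14,1) + (1,0)
step 2: (43, 3)  from 1·(29,2) + (14,1)
…
step 4: (3459, 241)  from 14·(244,17) + (43,3)
step 5: (17539, 1222)  from 5·(3459,241) + (244,17)
step 6: (20998, 1463)  from 1·(17539,1222) + (3459,241)
step 7: (59535, 4148)  from 2·(20998,1463) + (17539,1222)
fundamental: x₁=59535, y₁=4148  (since 3544416225 − 206·17205904 = 1)
n=2: (59535,4148)∘(59535,4148) = (59535·59535+206·4148·4148, 59535·4148+4148·59535) = (7088832449,493902360)
n=3: (7088832449,493902360)∘(59535,4148) = (59535·7088832449+206·4148·493902360, 59535·493902360+4148·7088832449) = (844067279642895,58808954001052)

59535 4148
7088832449 493902360
844067279642895 58808954001052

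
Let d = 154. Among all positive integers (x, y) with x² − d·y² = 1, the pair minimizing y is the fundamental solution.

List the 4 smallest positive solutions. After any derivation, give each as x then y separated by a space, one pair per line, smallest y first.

21295 1716
906954049 73084440
38627172925615 3112666297884
1645131293994988801 132568457553795120

[12; 2,2,3,1,2,1,3,2,2,24] for √154; ℓ=10 ⇒ convergent index 9
a_0=12:  p_0=12·1+0=12,  q_0=12·0+1=1
…
a_3=3:  p_3=3·62+25=211,  q_3=3·5+2=17
a_4=1:  p_4=1·211+62=273,  q_4=1·17+5=22
…
a_8=2:  p_8=2·3847+1030=8724,  q_8=2·310+83=703
a_9=2:  p_9=2·8724+3847=21295,  q_9=2·703+310=1716
→ (21295, 1716).  Check: 21295²=453477025, 154·1716²=453477024, difference 1.
k=2:  x_2 = 21295·21295+154·1716·1716 = 906954049,  y_2 = 21295·1716+1716·21295 = 73084440
k=3:  x_3 = 21295·906954049+154·1716·73084440 = 38627172925615,  y_3 = 21295·73084440+1716·906954049 = 3112666297884
k=4:  x_4 = 21295·38627172925615+154·1716·3112666297884 = 1645131293994988801,  y_4 = 21295·3112666297884+1716·38627172925615 = 132568457553795120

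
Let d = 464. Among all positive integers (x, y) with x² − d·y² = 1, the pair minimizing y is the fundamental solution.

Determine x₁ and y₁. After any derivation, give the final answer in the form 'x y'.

9801 455

d=464: √d = [21; 1,1,5,1,1,1,5,1,1,42] (ℓ=10, even), read p_9/q_9
a_0=21:  p_0=21·1+0=21,  q_0=21·0+1=1
…
a_2=1:  p_2=1·22+21=43,  q_2=1·1+1=2
…
a_4=1:  p_4=1·237+43=280,  q_4=1·11+2=13
a_5=1:  p_5=1·280+237=517,  q_5=1·13+11=24
a_6=1:  p_6=1·517+280=797,  q_6=1·24+13=37
a_7=5:  p_7=5·797+517=4502,  q_7=5·37+24=209
a_8=1:  p_8=1·4502+797=5299,  q_8=1·209+37=246
a_9=1:  p_9=1·5299+4502=9801,  q_9=1·246+209=455
(x₁, y₁) = (9801, 455);  9801² − 464·455² = 1 ✓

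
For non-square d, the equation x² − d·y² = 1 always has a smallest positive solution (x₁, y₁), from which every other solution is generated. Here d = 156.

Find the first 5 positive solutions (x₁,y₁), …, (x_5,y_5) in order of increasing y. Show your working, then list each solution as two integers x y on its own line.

d=156: √d = [12; 2,24] (ℓ=2, even), read p_1/q_1
step 0: (12, 1)  from 12·(1,0) + (0,1)
step 1: (25, 2)  from 2·(12,1) + (1,0)
(x₁, y₁) = (25, 2);  25² − 156·2² = 1 ✓
n=2: (25,2)∘(25,2) = (25·25+156·2·2, 25·2+2·25) = (1249,100)
n=3: (1249,100)∘(25,2) = (25·1249+156·2·100, 25·100+2·1249) = (62425,4998)
n=4: (62425,4998)∘(25,2) = (25·62425+156·2·4998, 25·4998+2·62425) = (3120001,249800)
n=5: (3120001,249800)∘(25,2) = (25·3120001+156·2·249800, 25·249800+2·3120001) = (155937625,12485002)

25 2
1249 100
62425 4998
3120001 249800
155937625 12485002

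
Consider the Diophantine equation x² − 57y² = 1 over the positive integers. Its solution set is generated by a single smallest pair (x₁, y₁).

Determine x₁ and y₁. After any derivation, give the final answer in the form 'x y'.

√57 → a₀=7, period (1,1,4,1,1,14); ℓ=6 even so k=5
i=0: a=7 ⇒ p=7, q=1
i=1: a=1 ⇒ p=8, q=1
i=2: a=1 ⇒ p=15, q=2
…
i=4: a=1 ⇒ p=83, q=11
i=5: a=1 ⇒ p=151, q=20
→ (151, 20).  Check: 151²=22801, 57·20²=22800, difference 1.

151 20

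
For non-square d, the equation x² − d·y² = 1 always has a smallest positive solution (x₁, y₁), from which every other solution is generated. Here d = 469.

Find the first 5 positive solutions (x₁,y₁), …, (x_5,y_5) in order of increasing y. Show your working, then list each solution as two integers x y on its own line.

137215 6336
37655912449 1738788480
10333912053241855 477175722560064
2835935484733506355201 130951333540419575040
778265775065082237004568575 35936974463020168255667136

[21; 1,1,1,10,6,10,1,1,1,42] for √469; ℓ=10 ⇒ convergent index 9
step 0: (21, 1)  from 21·(1,0) + (0,1)
…
step 2: (43, 2)  from 1·(22,1) + (21,1)
…
step 4: (693, 32)  from 10·(65,3) + (43,2)
…
step 6: (42923, 1982)  from 10·(4223,195) + (693,32)
…
step 8: (90069, 4159)  from 1·(47146,2177) + (42923,1982)
step 9: (137215, 6336)  from 1·(90069,4159) + (47146,2177)
→ (137215, 6336).  Check: 137215²=18827956225, 469·6336²=18827956224, difference 1.
n=2: (137215,6336)∘(137215,6336) = (137215·137215+469·6336·6336, 137215·6336+6336·137215) = (37655912449,1738788480)
n=3: (37655912449,1738788480)∘(137215,6336) = (137215·37655912449+469·6336·1738788480, 137215·1738788480+6336·37655912449) = (10333912053241855,477175722560064)
n=4: (10333912053241855,477175722560064)∘(137215,6336) = (137215·10333912053241855+469·6336·477175722560064, 137215·477175722560064+6336·10333912053241855) = (2835935484733506355201,130951333540419575040)
n=5: (2835935484733506355201,130951333540419575040)∘(137215,6336) = (137215·2835935484733506355201+469·6336·130951333540419575040, 137215·130951333540419575040+6336·2835935484733506355201) = (778265775065082237004568575,35936974463020168255667136)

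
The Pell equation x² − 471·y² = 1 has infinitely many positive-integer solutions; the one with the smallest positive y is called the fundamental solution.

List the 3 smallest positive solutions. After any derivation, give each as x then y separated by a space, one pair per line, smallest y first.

d=471: √d = [21; 1,2,2,1,3,…,2,1,42] (ℓ=14, even), read p_13/q_13
step 0: (21, 1)  from 21·(1,0) + (0,1)
step 1: (22, 1)  from 1·(21,1) + (1,0)
…
step 7: (48809, 2249)  from 14·(3429,158) + (803,37)
…
step 9: (644804, 29711)  from 3·(198665,9154) + (48809,2249)
step 10: (843469, 38865)  from 1·(644804,29711) + (198665,9154)
…
step 12: (5506953, 253747)  from 2·(2331742,107441) + (843469,38865)
step 13: (7838695, 361188)  from 1·(5506953,253747) + (2331742,107441)
(x₁, y₁) = (7838695, 361188);  7838695² − 471·361188² = 1 ✓
n=2: (7838695,361188)∘(7838695,361188) = (7838695·7838695+471·361188·361188, 7838695·361188+361188·7838695) = (122890278606049,5662485139320)
n=3: (122890278606049,5662485139320)∘(7838695,361188) = (7838695·122890278606049+471·361188·5662485139320, 7838695·5662485139320+361188·122890278606049) = (1926598824915678693415,88772987898323613612)

7838695 361188
122890278606049 5662485139320
1926598824915678693415 88772987898323613612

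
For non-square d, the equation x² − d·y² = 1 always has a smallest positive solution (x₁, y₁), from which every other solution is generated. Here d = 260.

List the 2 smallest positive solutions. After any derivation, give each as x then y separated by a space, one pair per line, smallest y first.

√260 = [16; 8,32, …], period ℓ=2 (even) → k=1
step 0: (16, 1)  from 16·(1,0) + (0,1)
step 1: (129, 8)  from 8·(16,1) + (1,0)
→ (129, 8).  Check: 129²=16641, 260·8²=16640, difference 1.
n=2: (129,8)∘(129,8) = (129·129+260·8·8, 129·8+8·129) = (33281,2064)

129 8
33281 2064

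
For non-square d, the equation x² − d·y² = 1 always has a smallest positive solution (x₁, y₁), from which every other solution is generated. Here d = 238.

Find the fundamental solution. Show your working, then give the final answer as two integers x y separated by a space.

√238 → a₀=15, period (2,2,1,14,1,2,2,30); ℓ=8 even so k=7
a_0=15:  p_0=15·1+0=15,  q_0=15·0+1=1
a_1=2:  p_1=2·15+1=31,  q_1=2·1+0=2
a_2=2:  p_2=2·31+15=77,  q_2=2·2+1=5
a_3=1:  p_3=1·77+31=108,  q_3=1·5+2=7
…
a_5=1:  p_5=1·1589+108=1697,  q_5=1·103+7=110
a_6=2:  p_6=2·1697+1589=4983,  q_6=2·110+103=323
a_7=2:  p_7=2·4983+1697=11663,  q_7=2·323+110=756
→ (11663, 756).  Check: 11663²=136025569, 238·756²=136025568, difference 1.

11663 756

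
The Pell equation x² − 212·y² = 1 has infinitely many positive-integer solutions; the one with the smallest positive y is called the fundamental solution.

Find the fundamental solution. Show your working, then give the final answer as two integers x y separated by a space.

66249 4550

[14; 1,1,3,1,1,…,1,1,28] for √212; ℓ=14 ⇒ convergent index 13
i=0: a=14 ⇒ p=14, q=1
i=1: a=1 ⇒ p=15, q=1
i=2: a=1 ⇒ p=29, q=2
…
i=5: a=1 ⇒ p=233, q=16
i=6: a=1 ⇒ p=364, q=25
…
i=8: a=1 ⇒ p=2781, q=191
i=9: a=1 ⇒ p=5198, q=357
…
i=11: a=3 ⇒ p=29135, q=2001
i=12: a=1 ⇒ p=37114, q=2549
i=13: a=1 ⇒ p=66249, q=4550
fundamental: x₁=66249, y₁=4550  (since 4388930001 − 212·20702500 = 1)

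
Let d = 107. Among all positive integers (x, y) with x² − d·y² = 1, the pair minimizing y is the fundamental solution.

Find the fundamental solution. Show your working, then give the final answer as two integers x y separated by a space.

962 93

[10; 2,1,9,1,2,20] for √107; ℓ=6 ⇒ convergent index 5
i=0: a=10 ⇒ p=10, q=1
…
i=4: a=1 ⇒ p=331, q=32
i=5: a=2 ⇒ p=962, q=93
fundamental: x₁=962, y₁=93  (since 925444 − 107·8649 = 1)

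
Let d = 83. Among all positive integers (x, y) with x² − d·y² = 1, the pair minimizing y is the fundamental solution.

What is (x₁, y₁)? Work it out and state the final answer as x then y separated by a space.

82 9

√83 = [9; 9,18, …], period ℓ=2 (even) → k=1
i=0: a=9 ⇒ p=9, q=1
i=1: a=9 ⇒ p=82, q=9
→ (82, 9).  Check: 82²=6724, 83·9²=6723, difference 1.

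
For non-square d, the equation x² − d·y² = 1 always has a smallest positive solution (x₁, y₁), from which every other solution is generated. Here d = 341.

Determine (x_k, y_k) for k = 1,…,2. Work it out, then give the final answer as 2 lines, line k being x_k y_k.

10626551 575460
225847172311201 12230310076920

√341 → a₀=18, period (2,6,1,8,2,…,6,2,36); ℓ=14 even so k=13
k=0  a_k=18  p_k/q_k = 18/1
k=1  a_k=2  p_k/q_k = 37/2
k=2  a_k=6  p_k/q_k = 240/13
…
k=4  a_k=8  p_k/q_k = 2456/133
k=5  a_k=2  p_k/q_k = 5189/281
k=6  a_k=1  p_k/q_k = 7645/414
k=7  a_k=2  p_k/q_k = 20479/1109
…
k=9  a_k=2  p_k/q_k = 76727/4155
…
k=12  a_k=6  p_k/q_k = 4953942/268271
k=13  a_k=2  p_k/q_k = 10626551/575460
fundamental: x₁=10626551, y₁=575460  (since 112923586155601 − 341·331154211600 = 1)
(x_2, y_2) = (10626551·10626551 + 341·575460·575460, 10626551·575460 + 575460·10626551) = (225847172311201, 12230310076920)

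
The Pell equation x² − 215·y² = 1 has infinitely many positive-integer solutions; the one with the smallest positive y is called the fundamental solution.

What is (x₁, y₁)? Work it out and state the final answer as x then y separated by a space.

44 3

√215 → a₀=14, period (1,1,1,28); ℓ=4 even so k=3
k=0  a_k=14  p_k/q_k = 14/1
…
k=2  a_k=1  p_k/q_k = 29/2
k=3  a_k=1  p_k/q_k = 44/3
fundamental: x₁=44, y₁=3  (since 1936 − 215·9 = 1)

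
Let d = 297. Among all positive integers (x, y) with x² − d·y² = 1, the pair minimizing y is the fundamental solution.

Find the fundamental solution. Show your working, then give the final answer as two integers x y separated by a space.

48599 2820

√297 = [17; 4,3,1,1,2,1,1,3,4,34, …], period ℓ=10 (even) → k=9
a_0=17:  p_0=17·1+0=17,  q_0=17·0+1=1
a_1=4:  p_1=4·17+1=69,  q_1=4·1+0=4
…
a_3=1:  p_3=1·224+69=293,  q_3=1·13+4=17
a_4=1:  p_4=1·293+224=517,  q_4=1·17+13=30
…
a_8=3:  p_8=3·3171+1844=11357,  q_8=3·184+107=659
a_9=4:  p_9=4·11357+3171=48599,  q_9=4·659+184=2820
→ (48599, 2820).  Check: 48599²=2361862801, 297·2820²=2361862800, difference 1.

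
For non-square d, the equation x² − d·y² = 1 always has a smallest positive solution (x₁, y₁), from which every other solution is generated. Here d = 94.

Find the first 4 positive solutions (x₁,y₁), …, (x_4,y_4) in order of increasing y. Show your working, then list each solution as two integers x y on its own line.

2143295 221064
9187426914049 947610731760
39382732335491159615 4062018686654877336
168817626601983862467148801 17412208682026983028992480

[9; 1,2,3,1,1,…,2,1,18] for √94; ℓ=16 ⇒ convergent index 15
a_0=9:  p_0=9·1+0=9,  q_0=9·0+1=1
…
a_2=2:  p_2=2·10+9=29,  q_2=2·1+1=3
a_3=3:  p_3=3·29+10=97,  q_3=3·3+1=10
a_4=1:  p_4=1·97+29=126,  q_4=1·10+3=13
a_5=1:  p_5=1·126+97=223,  q_5=1·13+10=23
a_6=5:  p_6=5·223+126=1241,  q_6=5·23+13=128
…
a_8=8:  p_8=8·1464+1241=12953,  q_8=8·151+128=1336
a_9=1:  p_9=1·12953+1464=14417,  q_9=1·1336+151=1487
a_10=5:  p_10=5·14417+12953=85038,  q_10=5·1487+1336=8771
a_11=1:  p_11=1·85038+14417=99455,  q_11=1·8771+1487=10258
a_12=1:  p_12=1·99455+85038=184493,  q_12=1·10258+8771=19029
a_13=3:  p_13=3·184493+99455=652934,  q_13=3·19029+10258=67345
a_14=2:  p_14=2·652934+184493=1490361,  q_14=2·67345+19029=153719
a_15=1:  p_15=1·1490361+652934=2143295,  q_15=1·153719+67345=221064
fundamental: x₁=2143295, y₁=221064  (since 4593713457025 − 94·48869292096 = 1)
n=2: (2143295,221064)∘(2143295,221064) = (2143295·2143295+94·221064·221064, 2143295·221064+221064·2143295) = (9187426914049,947610731760)
n=3: (9187426914049,947610731760)∘(2143295,221064) = (2143295·9187426914049+94·221064·947610731760, 2143295·947610731760+221064·9187426914049) = (39382732335491159615,4062018686654877336)
n=4: (39382732335491159615,4062018686654877336)∘(2143295,221064) = (2143295·39382732335491159615+94·221064·4062018686654877336, 2143295·4062018686654877336+221064·39382732335491159615) = (168817626601983862467148801,17412208682026983028992480)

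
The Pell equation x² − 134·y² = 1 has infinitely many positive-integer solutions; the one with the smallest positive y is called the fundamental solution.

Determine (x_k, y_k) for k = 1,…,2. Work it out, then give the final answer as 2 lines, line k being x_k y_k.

145925 12606
42588211249 3679061100

d=134: √d = [11; 1,1,2,1,3,…,1,1,22] (ℓ=14, even), read p_13/q_13
a_0=11:  p_0=11·1+0=11,  q_0=11·0+1=1
a_1=1:  p_1=1·11+1=12,  q_1=1·1+0=1
a_2=1:  p_2=1·12+11=23,  q_2=1·1+1=2
a_3=2:  p_3=2·23+12=58,  q_3=2·2+1=5
…
a_5=3:  p_5=3·81+58=301,  q_5=3·7+5=26
a_6=1:  p_6=1·301+81=382,  q_6=1·26+7=33
a_7=10:  p_7=10·382+301=4121,  q_7=10·33+26=356
a_8=1:  p_8=1·4121+382=4503,  q_8=1·356+33=389
a_9=3:  p_9=3·4503+4121=17630,  q_9=3·389+356=1523
…
a_11=2:  p_11=2·22133+17630=61896,  q_11=2·1912+1523=5347
a_12=1:  p_12=1·61896+22133=84029,  q_12=1·5347+1912=7259
a_13=1:  p_13=1·84029+61896=145925,  q_13=1·7259+5347=12606
→ (145925, 12606).  Check: 145925²=21294105625, 134·12606²=21294105624, difference 1.
(x_2, y_2) = (145925·145925 + 134·12606·12606, 145925·12606 + 12606·145925) = (42588211249, 3679061100)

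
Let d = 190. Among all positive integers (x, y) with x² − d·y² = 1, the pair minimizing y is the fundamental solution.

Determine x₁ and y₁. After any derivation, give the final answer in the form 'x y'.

52021 3774

√190 = [13; 1,3,1,1,1,…,3,1,26, …], period ℓ=14 (even) → k=13
i=0: a=13 ⇒ p=13, q=1
…
i=3: a=1 ⇒ p=69, q=5
i=4: a=1 ⇒ p=124, q=9
…
i=8: a=2 ⇒ p=2936, q=213
…
i=12: a=3 ⇒ p=40787, q=2959
i=13: a=1 ⇒ p=52021, q=3774
→ (52021, 3774).  Check: 52021²=2706184441, 190·3774²=2706184440, difference 1.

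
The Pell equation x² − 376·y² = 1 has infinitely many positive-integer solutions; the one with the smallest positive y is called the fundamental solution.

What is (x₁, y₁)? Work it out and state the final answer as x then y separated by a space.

√376 → a₀=19, period (2,1,1,3,1,…,1,2,38); ℓ=16 even so k=15
step 0: (19, 1)  from 19·(1,0) + (0,1)
step 1: (39, 2)  from 2·(19,1) + (1,0)
…
step 3: (97, 5)  from 1·(58,3) + (39,2)
…
step 5: (446, 23)  from 1·(349,18) + (97,5)
…
step 13: (468441, 24158)  from 1·(368986,19029) + (99455,5129)
step 14: (837427, 43187)  from 1·(468441,24158) + (368986,19029)
step 15: (2143295, 110532)  from 2·(837427,43187) + (468441,24158)
(x₁, y₁) = (2143295, 110532);  2143295² − 376·110532² = 1 ✓

2143295 110532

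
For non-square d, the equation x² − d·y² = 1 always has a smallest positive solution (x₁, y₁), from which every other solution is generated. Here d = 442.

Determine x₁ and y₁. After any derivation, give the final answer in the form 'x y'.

[21; 42] for √442; ℓ=1 ⇒ convergent index 1
k=0  a_k=21  p_k/q_k = 21/1
k=1  a_k=42  p_k/q_k = 883/42
fundamental: x₁=883, y₁=42  (since 779689 − 442·1764 = 1)

883 42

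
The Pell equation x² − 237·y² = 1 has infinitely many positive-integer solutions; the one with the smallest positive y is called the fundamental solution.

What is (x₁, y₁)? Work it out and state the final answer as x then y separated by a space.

228151 14820

[15; 2,1,1,7,10,7,1,1,2,30] for √237; ℓ=10 ⇒ convergent index 9
k=0  a_k=15  p_k/q_k = 15/1
…
k=2  a_k=1  p_k/q_k = 46/3
…
k=4  a_k=7  p_k/q_k = 585/38
k=5  a_k=10  p_k/q_k = 5927/385
…
k=7  a_k=1  p_k/q_k = 48001/3118
k=8  a_k=1  p_k/q_k = 90075/5851
k=9  a_k=2  p_k/q_k = 228151/14820
fundamental: x₁=228151, y₁=14820  (since 52052878801 − 237·219632400 = 1)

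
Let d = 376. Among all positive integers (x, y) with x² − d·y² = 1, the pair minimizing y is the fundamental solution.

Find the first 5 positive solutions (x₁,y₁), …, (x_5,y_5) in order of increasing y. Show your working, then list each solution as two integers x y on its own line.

√376 → a₀=19, period (2,1,1,3,1,…,1,2,38); ℓ=16 even so k=15
a_0=19:  p_0=19·1+0=19,  q_0=19·0+1=1
a_1=2:  p_1=2·19+1=39,  q_1=2·1+0=2
a_2=1:  p_2=1·39+19=58,  q_2=1·2+1=3
…
a_4=3:  p_4=3·97+58=349,  q_4=3·5+3=18
…
a_6=2:  p_6=2·446+349=1241,  q_6=2·23+18=64
a_7=2:  p_7=2·1241+446=2928,  q_7=2·64+23=151
a_8=4:  p_8=4·2928+1241=12953,  q_8=4·151+64=668
a_9=2:  p_9=2·12953+2928=28834,  q_9=2·668+151=1487
…
a_11=1:  p_11=1·70621+28834=99455,  q_11=1·3642+1487=5129
…
a_13=1:  p_13=1·368986+99455=468441,  q_13=1·19029+5129=24158
a_14=1:  p_14=1·468441+368986=837427,  q_14=1·24158+19029=43187
a_15=2:  p_15=2·837427+468441=2143295,  q_15=2·43187+24158=110532
(x₁, y₁) = (2143295, 110532);  2143295² − 376·110532² = 1 ✓
n=2: (2143295,110532)∘(2143295,110532) = (2143295·2143295+376·110532·110532, 2143295·110532+110532·2143295) = (9187426914049,473805365880)
n=3: (9187426914049,473805365880)∘(2143295,110532) = (2143295·9187426914049+376·110532·473805365880, 2143295·473805365880+110532·9187426914049) = (39382732335491159615,2031009343327438668)
n=4: (39382732335491159615,2031009343327438668)∘(2143295,110532) = (2143295·39382732335491159615+376·110532·2031009343327438668, 2143295·2031009343327438668+110532·39382732335491159615) = (168817626601983862467148801,8706104341013491514496240)
n=5: (168817626601983862467148801,8706104341013491514496240)∘(2143295,110532) = (2143295·168817626601983862467148801+376·110532·8706104341013491514496240, 2143295·8706104341013491514496240+110532·168817626601983862467148801) = (723651950015758622280719887718975,37319499807142991581781109982932)

2143295 110532
9187426914049 473805365880
39382732335491159615 2031009343327438668
168817626601983862467148801 8706104341013491514496240
723651950015758622280719887718975 37319499807142991581781109982932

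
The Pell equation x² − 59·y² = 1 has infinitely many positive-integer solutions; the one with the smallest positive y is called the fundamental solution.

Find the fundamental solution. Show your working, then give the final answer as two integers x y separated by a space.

√59 → a₀=7, period (1,2,7,2,1,14); ℓ=6 even so k=5
a_0=7:  p_0=7·1+0=7,  q_0=7·0+1=1
…
a_2=2:  p_2=2·8+7=23,  q_2=2·1+1=3
a_3=7:  p_3=7·23+8=169,  q_3=7·3+1=22
a_4=2:  p_4=2·169+23=361,  q_4=2·22+3=47
a_5=1:  p_5=1·361+169=530,  q_5=1·47+22=69
(x₁, y₁) = (530, 69);  530² − 59·69² = 1 ✓

530 69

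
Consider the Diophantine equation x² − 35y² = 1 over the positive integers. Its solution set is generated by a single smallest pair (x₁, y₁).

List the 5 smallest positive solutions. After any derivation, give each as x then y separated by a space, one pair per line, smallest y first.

√35 = [5; 1,10, …], period ℓ=2 (even) → k=1
a_0=5:  p_0=5·1+0=5,  q_0=5·0+1=1
a_1=1:  p_1=1·5+1=6,  q_1=1·1+0=1
→ (6, 1).  Check: 6²=36, 35·1²=35, difference 1.
(6+1√35)^2 = 71 + 12√35
(6+1√35)^3 = 846 + 143√35
(6+1√35)^4 = 10081 + 1704√35
(6+1√35)^5 = 120126 + 20305√35

6 1
71 12
846 143
10081 1704
120126 20305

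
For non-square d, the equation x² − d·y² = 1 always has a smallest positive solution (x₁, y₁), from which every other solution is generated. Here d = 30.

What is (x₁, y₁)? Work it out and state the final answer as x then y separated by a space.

√30 → a₀=5, period (2,10); ℓ=2 even so k=1
k=0  a_k=5  p_k/q_k = 5/1
k=1  a_k=2  p_k/q_k = 11/2
→ (11, 2).  Check: 11²=121, 30·2²=120, difference 1.

11 2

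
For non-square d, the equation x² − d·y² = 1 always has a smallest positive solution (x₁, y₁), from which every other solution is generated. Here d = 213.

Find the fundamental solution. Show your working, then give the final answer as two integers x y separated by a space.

[14; 1,1,2,6,1,8,1,6,2,1,1,28] for √213; ℓ=12 ⇒ convergent index 11
step 0: (14, 1)  from 14·(1,0) + (0,1)
…
step 2: (29, 2)  from 1·(15,1) + (14,1)
…
step 4: (467, 32)  from 6·(73,5) + (29,2)
step 5: (540, 37)  from 1·(467,32) + (73,5)
step 6: (4787, 328)  from 8·(540,37) + (467,32)
step 7: (5327, 365)  from 1·(4787,328) + (540,37)
step 8: (36749, 2518)  from 6·(5327,365) + (4787,328)
…
step 10: (115574, 7919)  from 1·(78825,5401) + (36749,2518)
step 11: (194399, 13320)  from 1·(115574,7919) + (78825,5401)
fundamental: x₁=194399, y₁=13320  (since 37790971201 − 213·177422400 = 1)

194399 13320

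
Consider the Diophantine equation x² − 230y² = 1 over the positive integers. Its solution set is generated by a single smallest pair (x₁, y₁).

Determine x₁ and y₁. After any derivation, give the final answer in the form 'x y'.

91 6

√230 → a₀=15, period (6,30); ℓ=2 even so k=1
k=0  a_k=15  p_k/q_k = 15/1
k=1  a_k=6  p_k/q_k = 91/6
→ (91, 6).  Check: 91²=8281, 230·6²=8280, difference 1.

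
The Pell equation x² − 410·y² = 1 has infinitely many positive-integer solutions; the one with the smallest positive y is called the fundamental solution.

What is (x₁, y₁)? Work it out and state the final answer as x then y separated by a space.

[20; 4,40] for √410; ℓ=2 ⇒ convergent index 1
a_0=20:  p_0=20·1+0=20,  q_0=20·0+1=1
a_1=4:  p_1=4·20+1=81,  q_1=4·1+0=4
→ (81, 4).  Check: 81²=6561, 410·4²=6560, difference 1.

81 4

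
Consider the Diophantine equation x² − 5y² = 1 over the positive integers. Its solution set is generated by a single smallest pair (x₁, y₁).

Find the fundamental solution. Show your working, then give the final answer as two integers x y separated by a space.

√5 = [2; 4, …], period ℓ=1 (odd) → k=1
a_0=2:  p_0=2·1+0=2,  q_0=2·0+1=1
a_1=4:  p_1=4·2+1=9,  q_1=4·1+0=4
→ (9, 4).  Check: 9²=81, 5·4²=80, difference 1.

9 4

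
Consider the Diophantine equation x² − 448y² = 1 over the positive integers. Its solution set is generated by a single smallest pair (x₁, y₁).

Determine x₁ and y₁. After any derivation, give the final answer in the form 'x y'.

[21; 6,42] for √448; ℓ=2 ⇒ convergent index 1
step 0: (21, 1)  from 21·(1,0) + (0,1)
step 1: (127, 6)  from 6·(21,1) + (1,0)
fundamental: x₁=127, y₁=6  (since 16129 − 448·36 = 1)

127 6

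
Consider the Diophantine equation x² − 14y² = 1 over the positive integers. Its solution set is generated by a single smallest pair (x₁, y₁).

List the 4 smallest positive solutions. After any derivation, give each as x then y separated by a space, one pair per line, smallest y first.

d=14: √d = [3; 1,2,1,6] (ℓ=4, even), read p_3/q_3
k=0  a_k=3  p_k/q_k = 3/1
k=1  a_k=1  p_k/q_k = 4/1
k=2  a_k=2  p_k/q_k = 11/3
k=3  a_k=1  p_k/q_k = 15/4
(x₁, y₁) = (15, 4);  15² − 14·4² = 1 ✓
(15+4√14)^2 = 449 + 120√14
(15+4√14)^3 = 13455 + 3596√14
(15+4√14)^4 = 403201 + 107760√14

15 4
449 120
13455 3596
403201 107760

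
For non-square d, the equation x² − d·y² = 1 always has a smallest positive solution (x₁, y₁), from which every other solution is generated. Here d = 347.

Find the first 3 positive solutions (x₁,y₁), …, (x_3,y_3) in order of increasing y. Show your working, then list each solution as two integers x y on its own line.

641602 34443
823306252807 44197395372
1056469876826312026 56714274530897445

√347 = [18; 1,1,1,2,4,…,1,1,36, …], period ℓ=14 (even) → k=13
a_0=18:  p_0=18·1+0=18,  q_0=18·0+1=1
…
a_2=1:  p_2=1·19+18=37,  q_2=1·1+1=2
…
a_4=2:  p_4=2·56+37=149,  q_4=2·3+2=8
…
a_7=17:  p_7=17·801+652=14269,  q_7=17·43+35=766
a_8=1:  p_8=1·14269+801=15070,  q_8=1·766+43=809
…
a_10=2:  p_10=2·74549+15070=164168,  q_10=2·4002+809=8813
a_11=1:  p_11=1·164168+74549=238717,  q_11=1·8813+4002=12815
a_12=1:  p_12=1·238717+164168=402885,  q_12=1·12815+8813=21628
a_13=1:  p_13=1·402885+238717=641602,  q_13=1·21628+12815=34443
→ (641602, 34443).  Check: 641602²=411653126404, 347·34443²=411653126403, difference 1.
(x_2, y_2) = (641602·641602 + 347·34443·34443, 641602·34443 + 34443·641602) = (823306252807, 44197395372)
(x_3, y_3) = (641602·823306252807 + 347·34443·44197395372, 641602·44197395372 + 34443·823306252807) = (1056469876826312026, 56714274530897445)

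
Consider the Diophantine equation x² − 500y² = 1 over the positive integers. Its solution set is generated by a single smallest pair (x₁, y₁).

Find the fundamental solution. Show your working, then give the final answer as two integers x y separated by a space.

930249 41602

[22; 2,1,3,2,1,…,1,2,44] for √500; ℓ=14 ⇒ convergent index 13
a_0=22:  p_0=22·1+0=22,  q_0=22·0+1=1
…
a_2=1:  p_2=1·45+22=67,  q_2=1·2+1=3
…
a_5=1:  p_5=1·559+246=805,  q_5=1·25+11=36
…
a_12=1:  p_12=1·259205+76317=335522,  q_12=1·11592+3413=15005
a_13=2:  p_13=2·335522+259205=930249,  q_13=2·15005+11592=41602
fundamental: x₁=930249, y₁=41602  (since 865363202001 − 500·1730726404 = 1)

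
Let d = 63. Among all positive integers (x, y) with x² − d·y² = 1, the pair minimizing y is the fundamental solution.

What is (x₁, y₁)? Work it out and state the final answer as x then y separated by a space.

√63 → a₀=7, period (1,14); ℓ=2 even so k=1
a_0=7:  p_0=7·1+0=7,  q_0=7·0+1=1
a_1=1:  p_1=1·7+1=8,  q_1=1·1+0=1
→ (8, 1).  Check: 8²=64, 63·1²=63, difference 1.

8 1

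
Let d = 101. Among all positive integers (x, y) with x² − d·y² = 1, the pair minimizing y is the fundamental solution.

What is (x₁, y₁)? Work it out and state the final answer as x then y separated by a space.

201 20

√101 → a₀=10, period (20); ℓ=1 odd so k=1
i=0: a=10 ⇒ p=10, q=1
i=1: a=20 ⇒ p=201, q=20
fundamental: x₁=201, y₁=20  (since 40401 − 101·400 = 1)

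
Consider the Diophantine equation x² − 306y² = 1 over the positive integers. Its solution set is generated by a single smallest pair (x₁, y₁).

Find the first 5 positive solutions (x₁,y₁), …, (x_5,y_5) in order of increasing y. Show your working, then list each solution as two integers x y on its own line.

35 2
2449 140
171395 9798
11995201 685720
839492675 47990602

d=306: √d = [17; 2,34] (ℓ=2, even), read p_1/q_1
i=0: a=17 ⇒ p=17, q=1
i=1: a=2 ⇒ p=35, q=2
fundamental: x₁=35, y₁=2  (since 1225 − 306·4 = 1)
(x_2, y_2) = (35·35 + 306·2·2, 35·2 + 2·35) = (2449, 140)
(x_3, y_3) = (35·2449 + 306·2·140, 35·140 + 2·2449) = (171395, 9798)
(x_4, y_4) = (35·171395 + 306·2·9798, 35·9798 + 2·171395) = (11995201, 685720)
(x_5, y_5) = (35·11995201 + 306·2·685720, 35·685720 + 2·11995201) = (839492675, 47990602)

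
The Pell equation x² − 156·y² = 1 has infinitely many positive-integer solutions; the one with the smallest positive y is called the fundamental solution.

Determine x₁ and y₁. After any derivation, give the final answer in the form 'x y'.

25 2

√156 = [12; 2,24, …], period ℓ=2 (even) → k=1
a_0=12:  p_0=12·1+0=12,  q_0=12·0+1=1
a_1=2:  p_1=2·12+1=25,  q_1=2·1+0=2
(x₁, y₁) = (25, 2);  25² − 156·2² = 1 ✓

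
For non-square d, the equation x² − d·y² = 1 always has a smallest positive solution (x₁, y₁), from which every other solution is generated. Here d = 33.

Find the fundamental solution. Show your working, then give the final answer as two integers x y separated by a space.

23 4

√33 → a₀=5, period (1,2,1,10); ℓ=4 even so k=3
a_0=5:  p_0=5·1+0=5,  q_0=5·0+1=1
…
a_2=2:  p_2=2·6+5=17,  q_2=2·1+1=3
a_3=1:  p_3=1·17+6=23,  q_3=1·3+1=4
→ (23, 4).  Check: 23²=529, 33·4²=528, difference 1.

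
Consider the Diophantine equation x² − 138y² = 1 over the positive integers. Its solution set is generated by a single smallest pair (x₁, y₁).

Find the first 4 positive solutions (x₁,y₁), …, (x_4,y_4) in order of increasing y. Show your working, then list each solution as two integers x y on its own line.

47 4
4417 376
415151 35340
39019777 3321584

√138 → a₀=11, period (1,2,1,22); ℓ=4 even so k=3
step 0: (11, 1)  from 11·(1,0) + (0,1)
step 1: (12, 1)  from 1·(11,1) + (1,0)
step 2: (35, 3)  from 2·(12,1) + (11,1)
step 3: (47, 4)  from 1·(35,3) + (12,1)
fundamental: x₁=47, y₁=4  (since 2209 − 138·16 = 1)
k=2:  x_2 = 47·47+138·4·4 = 4417,  y_2 = 47·4+4·47 = 376
k=3:  x_3 = 47·4417+138·4·376 = 415151,  y_3 = 47·376+4·4417 = 35340
k=4:  x_4 = 47·415151+138·4·35340 = 39019777,  y_4 = 47·35340+4·415151 = 3321584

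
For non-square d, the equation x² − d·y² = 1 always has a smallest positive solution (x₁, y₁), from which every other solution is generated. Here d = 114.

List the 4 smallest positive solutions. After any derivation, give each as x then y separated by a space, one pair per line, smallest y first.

[10; 1,2,10,2,1,20] for √114; ℓ=6 ⇒ convergent index 5
k=0  a_k=10  p_k/q_k = 10/1
k=1  a_k=1  p_k/q_k = 11/1
k=2  a_k=2  p_k/q_k = 32/3
k=3  a_k=10  p_k/q_k = 331/31
k=4  a_k=2  p_k/q_k = 694/65
k=5  a_k=1  p_k/q_k = 1025/96
→ (1025, 96).  Check: 1025²=1050625, 114·96²=1050624, difference 1.
n=2: (1025,96)∘(1025,96) = (1025·1025+114·96·96, 1025·96+96·1025) = (2101249,196800)
n=3: (2101249,196800)∘(1025,96) = (1025·2101249+114·96·196800, 1025·196800+96·2101249) = (4307559425,403439904)
n=4: (4307559425,403439904)∘(1025,96) = (1025·4307559425+114·96·403439904, 1025·403439904+96·4307559425) = (8830494720001,827051606400)

1025 96
2101249 196800
4307559425 403439904
8830494720001 827051606400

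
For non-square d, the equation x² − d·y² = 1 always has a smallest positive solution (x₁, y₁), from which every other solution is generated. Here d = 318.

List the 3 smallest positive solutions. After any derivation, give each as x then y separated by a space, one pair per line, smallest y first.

d=318: √d = [17; 1,4,1,34] (ℓ=4, even), read p_3/q_3
step 0: (17, 1)  from 17·(1,0) + (0,1)
step 1: (18, 1)  from 1·(17,1) + (1,0)
step 2: (89, 5)  from 4·(18,1) + (17,1)
step 3: (107, 6)  from 1·(89,5) + (18,1)
(x₁, y₁) = (107, 6);  107² − 318·6² = 1 ✓
(x_2, y_2) = (107·107 + 318·6·6, 107·6 + 6·107) = (22897, 1284)
(x_3, y_3) = (107·22897 + 318·6·1284, 107·1284 + 6·22897) = (4899851, 274770)

107 6
22897 1284
4899851 274770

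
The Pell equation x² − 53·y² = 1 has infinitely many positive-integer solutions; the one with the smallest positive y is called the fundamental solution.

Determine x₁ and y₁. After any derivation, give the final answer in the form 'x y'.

66249 9100

d=53: √d = [7; 3,1,1,3,14] (ℓ=5, odd), read p_9/q_9
k=0  a_k=7  p_k/q_k = 7/1
k=1  a_k=3  p_k/q_k = 22/3
k=2  a_k=1  p_k/q_k = 29/4
k=3  a_k=1  p_k/q_k = 51/7
k=4  a_k=3  p_k/q_k = 182/25
k=5  a_k=14  p_k/q_k = 2599/357
k=6  a_k=3  p_k/q_k = 7979/1096
k=7  a_k=1  p_k/q_k = 10578/1453
k=8  a_k=1  p_k/q_k = 18557/2549
k=9  a_k=3  p_k/q_k = 66249/9100
(x₁, y₁) = (66249, 9100);  66249² − 53·9100² = 1 ✓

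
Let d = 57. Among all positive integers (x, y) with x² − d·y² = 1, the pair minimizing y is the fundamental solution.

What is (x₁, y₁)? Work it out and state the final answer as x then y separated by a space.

[7; 1,1,4,1,1,14] for √57; ℓ=6 ⇒ convergent index 5
step 0: (7, 1)  from 7·(1,0) + (0,1)
…
step 4: (83, 11)  from 1·(68,9) + (15,2)
step 5: (151, 20)  from 1·(83,11) + (68,9)
→ (151, 20).  Check: 151²=22801, 57·20²=22800, difference 1.

151 20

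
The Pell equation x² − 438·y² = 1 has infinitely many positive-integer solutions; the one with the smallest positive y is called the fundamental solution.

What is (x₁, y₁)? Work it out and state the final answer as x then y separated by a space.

d=438: √d = [20; 1,12,1,40] (ℓ=4, even), read p_3/q_3
a_0=20:  p_0=20·1+0=20,  q_0=20·0+1=1
…
a_2=12:  p_2=12·21+20=272,  q_2=12·1+1=13
a_3=1:  p_3=1·272+21=293,  q_3=1·13+1=14
→ (293, 14).  Check: 293²=85849, 438·14²=85848, difference 1.

293 14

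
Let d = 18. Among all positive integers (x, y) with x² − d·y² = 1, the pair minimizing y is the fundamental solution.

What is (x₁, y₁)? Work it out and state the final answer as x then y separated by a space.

17 4

√18 = [4; 4,8, …], period ℓ=2 (even) → k=1
i=0: a=4 ⇒ p=4, q=1
i=1: a=4 ⇒ p=17, q=4
fundamental: x₁=17, y₁=4  (since 289 − 18·16 = 1)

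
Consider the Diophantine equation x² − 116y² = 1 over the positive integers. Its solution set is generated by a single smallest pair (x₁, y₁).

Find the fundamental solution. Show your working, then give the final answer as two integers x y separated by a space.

√116 = [10; 1,3,2,1,4,1,2,3,1,20, …], period ℓ=10 (even) → k=9
k=0  a_k=10  p_k/q_k = 10/1
k=1  a_k=1  p_k/q_k = 11/1
k=2  a_k=3  p_k/q_k = 43/4
k=3  a_k=2  p_k/q_k = 97/9
…
k=5  a_k=4  p_k/q_k = 657/61
k=6  a_k=1  p_k/q_k = 797/74
k=7  a_k=2  p_k/q_k = 2251/209
k=8  a_k=3  p_k/q_k = 7550/701
k=9  a_k=1  p_k/q_k = 9801/910
→ (9801, 910).  Check: 9801²=96059601, 116·910²=96059600, difference 1.

9801 910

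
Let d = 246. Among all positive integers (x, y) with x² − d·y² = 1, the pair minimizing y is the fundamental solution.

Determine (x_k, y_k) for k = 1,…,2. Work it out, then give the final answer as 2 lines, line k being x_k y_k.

88805 5662
15772656049 1005627820

√246 = [15; 1,2,5,1,14,1,5,2,1,30, …], period ℓ=10 (even) → k=9
a_0=15:  p_0=15·1+0=15,  q_0=15·0+1=1
a_1=1:  p_1=1·15+1=16,  q_1=1·1+0=1
a_2=2:  p_2=2·16+15=47,  q_2=2·1+1=3
a_3=5:  p_3=5·47+16=251,  q_3=5·3+1=16
a_4=1:  p_4=1·251+47=298,  q_4=1·16+3=19
a_5=14:  p_5=14·298+251=4423,  q_5=14·19+16=282
a_6=1:  p_6=1·4423+298=4721,  q_6=1·282+19=301
…
a_8=2:  p_8=2·28028+4721=60777,  q_8=2·1787+301=3875
a_9=1:  p_9=1·60777+28028=88805,  q_9=1·3875+1787=5662
(x₁, y₁) = (88805, 5662);  88805² − 246·5662² = 1 ✓
k=2:  x_2 = 88805·88805+246·5662·5662 = 15772656049,  y_2 = 88805·5662+5662·88805 = 1005627820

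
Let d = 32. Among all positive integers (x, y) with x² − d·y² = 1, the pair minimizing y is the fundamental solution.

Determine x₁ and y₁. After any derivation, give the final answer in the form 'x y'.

17 3

d=32: √d = [5; 1,1,1,10] (ℓ=4, even), read p_3/q_3
step 0: (5, 1)  from 5·(1,0) + (0,1)
step 1: (6, 1)  from 1·(5,1) + (1,0)
step 2: (11, 2)  from 1·(6,1) + (5,1)
step 3: (17, 3)  from 1·(11,2) + (6,1)
fundamental: x₁=17, y₁=3  (since 289 − 32·9 = 1)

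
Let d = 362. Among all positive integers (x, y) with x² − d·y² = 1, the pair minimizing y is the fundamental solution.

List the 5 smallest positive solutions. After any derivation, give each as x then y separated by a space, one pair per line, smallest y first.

723 38
1045457 54948
1511730099 79454770
2185960677697 114891542472
3160897628219763 166133090959742

d=362: √d = [19; 38] (ℓ=1, odd), read p_1/q_1
i=0: a=19 ⇒ p=19, q=1
i=1: a=38 ⇒ p=723, q=38
(x₁, y₁) = (723, 38);  723² − 362·38² = 1 ✓
k=2:  x_2 = 723·723+362·38·38 = 1045457,  y_2 = 723·38+38·723 = 54948
k=3:  x_3 = 723·1045457+362·38·54948 = 1511730099,  y_3 = 723·54948+38·1045457 = 79454770
k=4:  x_4 = 723·1511730099+362·38·79454770 = 2185960677697,  y_4 = 723·79454770+38·1511730099 = 114891542472
k=5:  x_5 = 723·2185960677697+362·38·114891542472 = 3160897628219763,  y_5 = 723·114891542472+38·2185960677697 = 166133090959742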